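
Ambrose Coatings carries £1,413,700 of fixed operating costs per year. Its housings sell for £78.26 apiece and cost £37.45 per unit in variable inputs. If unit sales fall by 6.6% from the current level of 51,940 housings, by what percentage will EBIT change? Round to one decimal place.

-19.8%

Contribution at this volume is 51,940 × £40.81 = £2,119,671.40.
Subtracting fixed costs: EBIT = £2,119,671.40 − £1,413,700 = £705,971.40.
So DOL = total CM / EBIT = £2,119,671.40 / £705,971.40 = 3.0025.
Operating income changes by 3.0025 × -6.6% = -19.8%.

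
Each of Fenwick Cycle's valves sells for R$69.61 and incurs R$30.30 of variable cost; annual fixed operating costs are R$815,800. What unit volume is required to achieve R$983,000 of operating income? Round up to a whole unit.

45,760 valves

Each unit contributes R$69.61 − R$30.30 = R$39.31.
Units = (FC + target) / CM = (R$815,800 + R$983,000) / R$39.31 = 45,759.35, so 45,760 valves.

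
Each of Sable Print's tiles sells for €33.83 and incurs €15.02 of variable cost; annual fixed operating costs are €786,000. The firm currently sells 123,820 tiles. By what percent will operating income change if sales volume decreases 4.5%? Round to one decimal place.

-6.8%

Contribution at this volume is 123,820 × €18.81 = €2,329,054.20.
EBIT = €2,329,054.20 − €786,000 = €1,543,054.20.
So DOL = total CM / EBIT = €2,329,054.20 / €1,543,054.20 = 1.5094.
%ΔEBIT = DOL × %ΔSales = 1.5094 × -4.5% = -6.8%.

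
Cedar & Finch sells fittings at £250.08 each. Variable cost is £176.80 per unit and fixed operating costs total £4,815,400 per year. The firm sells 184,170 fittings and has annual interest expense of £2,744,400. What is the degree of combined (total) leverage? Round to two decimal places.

Contribution at this volume is 184,170 × £73.28 = £13,495,977.60.
EBIT = £13,495,977.60 − £4,815,400 = £8,680,577.60. Interest = £2,744,400.00, so EBIT − I = £5,936,177.60.
DCL = contribution ÷ (EBIT − I) = £13,495,977.60 ÷ £5,936,177.60 = 2.2735.

2.27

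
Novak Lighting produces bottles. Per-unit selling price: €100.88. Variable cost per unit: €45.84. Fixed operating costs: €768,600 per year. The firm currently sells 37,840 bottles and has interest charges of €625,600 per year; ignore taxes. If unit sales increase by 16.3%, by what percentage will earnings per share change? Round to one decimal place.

+49.3%

At 37,840 units, contribution = 37,840 × €55.04 = €2,082,713.60.
EBIT = €2,082,713.60 − €768,600 = €1,314,113.60.
Interest = €625,600.00, so EBIT − I = €688,513.60.
DCL = total CM / (EBIT − I) = €2,082,713.60 / €688,513.60 = 3.0249.
%ΔEPS = DCL × %ΔSales = 3.0249 × +16.3% = +49.3%.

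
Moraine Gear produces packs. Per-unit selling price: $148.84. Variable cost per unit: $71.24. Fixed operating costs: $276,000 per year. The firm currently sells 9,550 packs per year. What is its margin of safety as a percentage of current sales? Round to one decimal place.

Contribution margin per unit = $148.84 − $71.24 = $77.60. Break-even units = $276,000 ÷ $77.60 = 3,556.70; break-even revenue = 3,556.70 × $148.84 = $529,379.38.
Actual sales revenue = 9,550 × $148.84 = $1,421,422.00.
Margin of safety = ($1,421,422.00 − $529,379.38) ÷ $1,421,422.00 = 62.8%.

62.8%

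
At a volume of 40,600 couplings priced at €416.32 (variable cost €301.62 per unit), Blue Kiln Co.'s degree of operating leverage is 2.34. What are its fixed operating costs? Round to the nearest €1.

At 40,600 units, contribution = 40,600 × €114.70 = €4,656,820.00.
DOL = contribution / EBIT, so EBIT = €4,656,820.00 / 2.34 = €1,990,094.02.
Fixed costs = CM − EBIT = €4,656,820.00 − €1,990,094.02 = €2,666,726.

€2,666,726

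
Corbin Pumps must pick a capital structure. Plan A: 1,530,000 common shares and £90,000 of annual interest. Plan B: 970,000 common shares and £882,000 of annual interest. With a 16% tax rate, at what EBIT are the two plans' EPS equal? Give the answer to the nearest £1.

At indifference, (EBIT − 90,000)(1 − t)/1,530,000 = (EBIT − 882,000)(1 − t)/970,000.
The (1 − t) factor cancels: (EBIT − 90,000) × 970,000 = (EBIT − 882,000) × 1,530,000.
Solving, EBIT = (882,000·1,530,000 − 90,000·970,000) / (1,530,000 − 970,000) = 1,262,160,000,000 / 560,000 = 2,253,857.14.

£2,253,857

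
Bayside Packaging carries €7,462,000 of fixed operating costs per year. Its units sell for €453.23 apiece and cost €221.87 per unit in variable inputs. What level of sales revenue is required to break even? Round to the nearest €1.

Contribution margin per unit = €453.23 − €221.87 = €231.36, a CM ratio of €231.36 ÷ €453.23 = 0.5105.
Break-even sales = FC ÷ CM ratio = €7,462,000 × €453.23 / €231.36 = €14,617,921.

€14,617,921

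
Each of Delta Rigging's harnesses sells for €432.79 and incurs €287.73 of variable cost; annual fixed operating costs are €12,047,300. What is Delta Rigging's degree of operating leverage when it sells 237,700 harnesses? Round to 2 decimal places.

1.54

Total contribution margin = 237,700 × €145.06 = €34,480,762.00.
EBIT = €34,480,762.00 − €12,047,300 = €22,433,462.00.
So DOL = total CM / EBIT = €34,480,762.00 / €22,433,462.00 = 1.5370.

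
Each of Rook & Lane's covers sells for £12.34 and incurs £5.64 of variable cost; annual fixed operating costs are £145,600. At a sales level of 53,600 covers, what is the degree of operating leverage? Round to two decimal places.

Total contribution margin = 53,600 × £6.70 = £359,120.00.
Subtracting fixed costs: EBIT = £359,120.00 − £145,600 = £213,520.00.
Degree of operating leverage = £359,120.00 / £213,520.00 = 1.6819.

1.68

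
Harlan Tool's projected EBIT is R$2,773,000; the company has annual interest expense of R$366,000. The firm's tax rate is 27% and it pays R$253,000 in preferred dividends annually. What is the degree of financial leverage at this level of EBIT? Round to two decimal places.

1.35

Annual interest charges come to R$366,000.00.
Preferred dividends grossed up pre-tax: R$253,000 / (1 − 0.27) = R$346,575.34.
DFL = EBIT ÷ [EBIT − I − D_p/(1−t)] = R$2,773,000 ÷ [R$2,773,000 − R$366,000.00 − R$346,575.34] = R$2,773,000 ÷ R$2,060,424.66 = 1.3458.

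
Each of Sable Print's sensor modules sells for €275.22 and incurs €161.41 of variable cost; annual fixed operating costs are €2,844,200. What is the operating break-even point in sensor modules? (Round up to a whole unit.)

24,991 sensor modules

Contribution margin per unit = €275.22 − €161.41 = €113.81.
Break-even Q = €2,844,200 / €113.81 = 24,990.77 → 24,991 sensor modules.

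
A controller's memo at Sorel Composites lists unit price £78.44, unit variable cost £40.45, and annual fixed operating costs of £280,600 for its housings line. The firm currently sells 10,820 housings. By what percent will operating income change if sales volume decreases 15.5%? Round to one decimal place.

-48.8%

Total contribution margin = 10,820 × £37.99 = £411,051.80.
Subtracting fixed costs: EBIT = £411,051.80 − £280,600 = £130,451.80.
DOL = contribution ÷ EBIT = £411,051.80 ÷ £130,451.80 = 3.1510.
Operating income changes by 3.1510 × -15.5% = -48.8%.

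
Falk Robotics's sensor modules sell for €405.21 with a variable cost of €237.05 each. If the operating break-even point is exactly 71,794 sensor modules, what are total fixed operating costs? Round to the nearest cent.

€12,072,879.04

Contribution margin per unit = €405.21 − €237.05 = €168.16.
Since BE = FC / CM, FC = 71,794 × €168.16 = €12,072,879.04.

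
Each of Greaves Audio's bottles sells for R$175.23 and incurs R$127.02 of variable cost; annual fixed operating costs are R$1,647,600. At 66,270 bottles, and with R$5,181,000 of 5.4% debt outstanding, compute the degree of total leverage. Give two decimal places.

2.52

Total contribution margin = 66,270 × R$48.21 = R$3,194,876.70.
EBIT = R$3,194,876.70 − R$1,647,600 = R$1,547,276.70. Interest = R$279,774.00, so EBIT − I = R$1,267,502.70.
Degree of total leverage = total CM / (EBIT − interest) = R$3,194,876.70 / R$1,267,502.70 = 2.5206.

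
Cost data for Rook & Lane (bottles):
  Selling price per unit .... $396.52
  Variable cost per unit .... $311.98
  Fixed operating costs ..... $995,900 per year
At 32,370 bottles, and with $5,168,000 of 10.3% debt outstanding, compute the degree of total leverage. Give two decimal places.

2.26

Total contribution margin = 32,370 × $84.54 = $2,736,559.80.
Operating income = contribution − fixed costs = $2,736,559.80 − $995,900 = $1,740,659.80. Interest = $532,304.00.
DOL = $2,736,559.80 ÷ $1,740,659.80 = 1.5721; DFL = $1,740,659.80 ÷ $1,208,355.80 = 1.4405.
DCL = DOL × DFL = 1.5721 × 1.4405 = 2.2646.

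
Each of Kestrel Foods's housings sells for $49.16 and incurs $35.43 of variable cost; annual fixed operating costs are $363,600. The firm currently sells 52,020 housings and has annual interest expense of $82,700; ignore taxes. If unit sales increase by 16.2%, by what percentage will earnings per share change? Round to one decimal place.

Total contribution margin = 52,020 × $13.73 = $714,234.60.
Operating income = contribution − fixed costs = $714,234.60 − $363,600 = $350,634.60.
After interest of $82,700.00, pre-tax earnings = $267,934.60.
DCL = total CM / (EBIT − I) = $714,234.60 / $267,934.60 = 2.6657.
EPS therefore changes by 2.6657 × (+16.2%) = +43.2%.

+43.2%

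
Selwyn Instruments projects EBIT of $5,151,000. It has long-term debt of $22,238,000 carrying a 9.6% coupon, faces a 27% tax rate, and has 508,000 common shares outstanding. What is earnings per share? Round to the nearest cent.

$4.33

Pre-tax income = $5,151,000 − $2,134,848.00 = $3,016,152.00.
Net income = $3,016,152.00 × (1 − 0.27) = $2,201,790.96.
Per share: $2,201,790.96 / 508,000 shares = $4.33.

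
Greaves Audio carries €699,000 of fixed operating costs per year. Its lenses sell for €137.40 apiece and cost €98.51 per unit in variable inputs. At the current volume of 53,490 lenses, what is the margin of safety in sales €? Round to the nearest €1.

Contribution margin per unit = €137.40 − €98.51 = €38.89. Break-even units = €699,000 ÷ €38.89 = 17,973.77; break-even revenue = 17,973.77 × €137.40 = €2,469,596.30.
Actual sales revenue = 53,490 × €137.40 = €7,349,526.00.
Margin of safety = €7,349,526.00 − €2,469,596.30 = €4,879,930.

€4,879,930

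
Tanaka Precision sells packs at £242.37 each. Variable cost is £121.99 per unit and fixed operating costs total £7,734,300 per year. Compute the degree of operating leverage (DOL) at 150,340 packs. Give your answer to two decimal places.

Contribution at this volume is 150,340 × £120.38 = £18,097,929.20.
EBIT = £18,097,929.20 − £7,734,300 = £10,363,629.20.
Degree of operating leverage = £18,097,929.20 / £10,363,629.20 = 1.7463.

1.75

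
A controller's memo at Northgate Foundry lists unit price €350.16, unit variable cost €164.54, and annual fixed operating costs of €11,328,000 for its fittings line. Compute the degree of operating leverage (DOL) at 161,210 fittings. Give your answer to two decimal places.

1.61

Total contribution margin = 161,210 × €185.62 = €29,923,800.20.
EBIT = €29,923,800.20 − €11,328,000 = €18,595,800.20.
DOL = contribution ÷ EBIT = €29,923,800.20 ÷ €18,595,800.20 = 1.6092.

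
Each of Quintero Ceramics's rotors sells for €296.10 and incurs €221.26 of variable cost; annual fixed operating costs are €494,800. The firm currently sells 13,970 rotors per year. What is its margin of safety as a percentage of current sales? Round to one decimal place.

Each unit contributes €296.10 − €221.26 = €74.84. Break-even units = €494,800 ÷ €74.84 = 6,611.44; break-even revenue = 6,611.44 × €296.10 = €1,957,646.71.
Current sales = 13,970 × €296.10 = €4,136,517.00.
Margin of safety = (€4,136,517.00 − €1,957,646.71) ÷ €4,136,517.00 = 52.7%.

52.7%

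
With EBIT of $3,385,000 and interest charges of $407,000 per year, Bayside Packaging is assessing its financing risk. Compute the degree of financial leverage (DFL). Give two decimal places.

1.14

Annual interest charges come to $407,000.00.
DFL = EBIT ÷ (EBIT − I) = $3,385,000 ÷ ($3,385,000 − $407,000.00) = $3,385,000 ÷ $2,978,000.00 = 1.1367.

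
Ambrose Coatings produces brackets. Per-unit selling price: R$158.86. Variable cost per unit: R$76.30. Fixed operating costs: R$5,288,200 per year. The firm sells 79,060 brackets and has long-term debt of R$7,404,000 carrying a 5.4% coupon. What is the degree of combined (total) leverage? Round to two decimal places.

7.78

At 79,060 units, contribution = 79,060 × R$82.56 = R$6,527,193.60.
Subtracting fixed costs: EBIT = R$6,527,193.60 − R$5,288,200 = R$1,238,993.60. Interest = R$399,816.00, so EBIT − I = R$839,177.60.
Degree of total leverage = total CM / (EBIT − interest) = R$6,527,193.60 / R$839,177.60 = 7.7781.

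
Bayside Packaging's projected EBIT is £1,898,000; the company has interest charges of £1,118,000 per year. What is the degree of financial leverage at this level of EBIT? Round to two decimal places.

Interest = £1,118,000.00.
DFL = EBIT ÷ (EBIT − I) = £1,898,000 ÷ (£1,898,000 − £1,118,000.00) = £1,898,000 ÷ £780,000.00 = 2.4333.

2.43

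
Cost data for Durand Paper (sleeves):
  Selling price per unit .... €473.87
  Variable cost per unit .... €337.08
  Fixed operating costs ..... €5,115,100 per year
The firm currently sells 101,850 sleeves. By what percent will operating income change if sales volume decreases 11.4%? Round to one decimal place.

Contribution at this volume is 101,850 × €136.79 = €13,932,061.50.
Operating income = contribution − fixed costs = €13,932,061.50 − €5,115,100 = €8,816,961.50.
So DOL = total CM / EBIT = €13,932,061.50 / €8,816,961.50 = 1.5801.
Operating income changes by 1.5801 × -11.4% = -18.0%.

-18.0%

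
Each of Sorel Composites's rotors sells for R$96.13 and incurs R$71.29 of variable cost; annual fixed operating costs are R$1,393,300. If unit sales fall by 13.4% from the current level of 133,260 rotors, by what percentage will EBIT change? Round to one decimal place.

-23.1%

At 133,260 units, contribution = 133,260 × R$24.84 = R$3,310,178.40.
Operating income = contribution − fixed costs = R$3,310,178.40 − R$1,393,300 = R$1,916,878.40.
So DOL = total CM / EBIT = R$3,310,178.40 / R$1,916,878.40 = 1.7269.
Operating income changes by 1.7269 × -13.4% = -23.1%.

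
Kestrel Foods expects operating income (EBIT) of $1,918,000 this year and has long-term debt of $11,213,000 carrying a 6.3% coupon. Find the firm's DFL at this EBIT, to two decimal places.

Interest = $706,419.00.
DFL = EBIT ÷ (EBIT − I) = $1,918,000 ÷ ($1,918,000 − $706,419.00) = $1,918,000 ÷ $1,211,581.00 = 1.5831.

1.58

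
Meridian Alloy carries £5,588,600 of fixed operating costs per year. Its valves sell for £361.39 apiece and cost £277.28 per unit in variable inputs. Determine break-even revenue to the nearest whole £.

£24,012,176

Contribution margin per unit = £361.39 − £277.28 = £84.11, a CM ratio of £84.11 ÷ £361.39 = 0.2327.
Break-even revenue = fixed costs × price ÷ CM = £5,588,600 × £361.39 ÷ £84.11 = £24,012,176.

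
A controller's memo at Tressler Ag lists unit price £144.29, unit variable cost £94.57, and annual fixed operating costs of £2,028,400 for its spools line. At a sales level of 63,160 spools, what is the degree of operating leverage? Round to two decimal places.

2.82

Total contribution margin = 63,160 × £49.72 = £3,140,315.20.
Subtracting fixed costs: EBIT = £3,140,315.20 − £2,028,400 = £1,111,915.20.
So DOL = total CM / EBIT = £3,140,315.20 / £1,111,915.20 = 2.8242.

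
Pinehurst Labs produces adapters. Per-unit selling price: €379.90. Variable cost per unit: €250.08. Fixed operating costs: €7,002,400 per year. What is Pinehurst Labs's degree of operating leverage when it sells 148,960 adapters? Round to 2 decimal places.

Total contribution margin = 148,960 × €129.82 = €19,337,987.20.
Operating income = contribution − fixed costs = €19,337,987.20 − €7,002,400 = €12,335,587.20.
DOL = contribution ÷ EBIT = €19,337,987.20 ÷ €12,335,587.20 = 1.5677.

1.57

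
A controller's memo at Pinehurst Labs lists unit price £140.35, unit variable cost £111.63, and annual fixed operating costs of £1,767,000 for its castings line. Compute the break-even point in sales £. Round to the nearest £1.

£8,635,044

Contribution margin per unit = £140.35 − £111.63 = £28.72, a CM ratio of £28.72 ÷ £140.35 = 0.2046.
Break-even revenue = fixed costs × price ÷ CM = £1,767,000 × £140.35 ÷ £28.72 = £8,635,044.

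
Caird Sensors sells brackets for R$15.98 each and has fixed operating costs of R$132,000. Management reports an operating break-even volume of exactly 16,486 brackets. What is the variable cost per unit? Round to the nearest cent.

R$7.97

At break-even, FC = Q × (P − VC), so P − VC = R$132,000 ÷ 16,486 = R$8.0068.
Hence VC = price − CM = R$15.98 − R$8.0068 = R$7.97.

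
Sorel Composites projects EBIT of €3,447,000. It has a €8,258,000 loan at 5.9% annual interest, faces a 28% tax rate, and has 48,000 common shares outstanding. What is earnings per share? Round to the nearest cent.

€44.40

Interest = €487,222.00, so EBT = €3,447,000 − €487,222.00 = €2,959,778.00.
After tax at 28%: net income = €2,959,778.00 × 0.72 = €2,131,040.16.
EPS = €2,131,040.16 ÷ 48,000 = €44.40.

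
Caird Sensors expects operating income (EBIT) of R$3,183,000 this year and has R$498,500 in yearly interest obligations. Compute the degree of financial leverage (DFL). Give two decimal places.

1.19

Interest = R$498,500.00.
Degree of financial leverage = EBIT / (EBIT − interest) = R$3,183,000 / R$2,684,500.00 = 1.1857.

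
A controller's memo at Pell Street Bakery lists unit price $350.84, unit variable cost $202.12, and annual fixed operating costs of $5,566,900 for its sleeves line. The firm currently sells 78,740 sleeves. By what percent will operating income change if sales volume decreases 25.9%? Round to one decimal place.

-49.4%

At 78,740 units, contribution = 78,740 × $148.72 = $11,710,212.80.
EBIT = $11,710,212.80 − $5,566,900 = $6,143,312.80.
Degree of operating leverage = $11,710,212.80 / $6,143,312.80 = 1.9062.
%ΔEBIT = DOL × %ΔSales = 1.9062 × -25.9% = -49.4%.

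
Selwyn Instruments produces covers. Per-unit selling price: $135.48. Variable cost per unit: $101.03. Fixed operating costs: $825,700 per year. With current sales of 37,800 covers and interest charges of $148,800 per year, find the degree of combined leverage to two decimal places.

3.97

At 37,800 units, contribution = 37,800 × $34.45 = $1,302,210.00.
Subtracting fixed costs: EBIT = $1,302,210.00 − $825,700 = $476,510.00. Interest = $148,800.00.
DOL = $1,302,210.00 ÷ $476,510.00 = 2.7328; DFL = $476,510.00 ÷ $327,710.00 = 1.4541.
Combined leverage = 2.7328 × 1.4541 = 3.9738.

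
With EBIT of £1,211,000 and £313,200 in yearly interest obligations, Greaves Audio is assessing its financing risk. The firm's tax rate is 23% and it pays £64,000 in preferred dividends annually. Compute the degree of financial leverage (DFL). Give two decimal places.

1.49

Annual interest charges come to £313,200.00.
Pre-tax preferred-dividend burden = £64,000 ÷ (1 − 0.23) = £83,116.88.
DFL = EBIT ÷ [EBIT − I − D_p/(1−t)] = £1,211,000 ÷ [£1,211,000 − £313,200.00 − £83,116.88] = £1,211,000 ÷ £814,683.12 = 1.4865.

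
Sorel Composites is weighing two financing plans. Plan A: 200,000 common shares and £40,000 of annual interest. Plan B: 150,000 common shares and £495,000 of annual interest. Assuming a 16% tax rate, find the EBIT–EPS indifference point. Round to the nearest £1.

£1,860,000

At indifference, (EBIT − 40,000)(1 − t)/200,000 = (EBIT − 495,000)(1 − t)/150,000.
Cancelling (1 − t) and cross-multiplying: 150,000·(EBIT − 40,000) = 200,000·(EBIT − 495,000).
EBIT × (200,000 − 150,000) = 495,000 × 200,000 − 40,000 × 150,000 = 93,000,000,000, so EBIT = 93,000,000,000 ÷ 50,000 = 1,860,000.00.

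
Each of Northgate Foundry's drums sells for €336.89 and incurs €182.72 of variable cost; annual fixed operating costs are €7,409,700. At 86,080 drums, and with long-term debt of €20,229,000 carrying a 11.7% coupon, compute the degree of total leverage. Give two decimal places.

3.80

Total contribution margin = 86,080 × €154.17 = €13,270,953.60.
Operating income = contribution − fixed costs = €13,270,953.60 − €7,409,700 = €5,861,253.60. Interest = €2,366,793.00, so EBIT − I = €3,494,460.60.
DCL = contribution ÷ (EBIT − I) = €13,270,953.60 ÷ €3,494,460.60 = 3.7977.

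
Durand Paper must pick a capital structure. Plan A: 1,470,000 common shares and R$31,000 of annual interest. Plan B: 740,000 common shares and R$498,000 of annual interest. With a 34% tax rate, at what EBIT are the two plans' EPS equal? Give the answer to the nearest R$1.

R$971,397

Set EPS_A = EPS_B: (EBIT − R$31,000)(1 − 0.34) ÷ 1,470,000 = (EBIT − R$498,000)(1 − 0.34) ÷ 740,000.
The (1 − t) factor cancels: (EBIT − 31,000) × 740,000 = (EBIT − 498,000) × 1,470,000.
EBIT × (1,470,000 − 740,000) = 498,000 × 1,470,000 − 31,000 × 740,000 = 709,120,000,000, so EBIT = 709,120,000,000 ÷ 730,000 = 971,397.26.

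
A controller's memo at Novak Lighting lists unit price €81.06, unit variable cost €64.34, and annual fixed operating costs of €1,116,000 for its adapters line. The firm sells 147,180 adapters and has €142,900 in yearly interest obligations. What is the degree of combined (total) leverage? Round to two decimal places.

At 147,180 units, contribution = 147,180 × €16.72 = €2,460,849.60.
EBIT = €2,460,849.60 − €1,116,000 = €1,344,849.60. Interest = €142,900.00, so EBIT − I = €1,201,949.60.
Degree of total leverage = total CM / (EBIT − interest) = €2,460,849.60 / €1,201,949.60 = 2.0474.

2.05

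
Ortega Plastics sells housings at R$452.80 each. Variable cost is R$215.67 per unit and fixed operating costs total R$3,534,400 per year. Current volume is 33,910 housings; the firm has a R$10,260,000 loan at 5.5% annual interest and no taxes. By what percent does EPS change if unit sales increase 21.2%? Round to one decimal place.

Contribution at this volume is 33,910 × R$237.13 = R$8,041,078.30.
EBIT = R$8,041,078.30 − R$3,534,400 = R$4,506,678.30.
After interest of R$564,300.00, pre-tax earnings = R$3,942,378.30.
Degree of combined leverage = contribution ÷ (EBIT − I) = R$8,041,078.30 ÷ R$3,942,378.30 = 2.0397.
%ΔEPS = DCL × %ΔSales = 2.0397 × +21.2% = +43.2%.

+43.2%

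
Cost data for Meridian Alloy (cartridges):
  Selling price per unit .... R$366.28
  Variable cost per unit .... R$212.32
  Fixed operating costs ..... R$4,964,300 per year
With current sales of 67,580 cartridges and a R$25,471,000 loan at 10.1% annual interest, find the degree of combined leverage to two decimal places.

3.63

At 67,580 units, contribution = 67,580 × R$153.96 = R$10,404,616.80.
EBIT = R$10,404,616.80 − R$4,964,300 = R$5,440,316.80. Interest = R$2,572,571.00.
DOL = R$10,404,616.80 ÷ R$5,440,316.80 = 1.9125; DFL = R$5,440,316.80 ÷ R$2,867,745.80 = 1.8971.
Combined leverage = 1.9125 × 1.8971 = 3.6282.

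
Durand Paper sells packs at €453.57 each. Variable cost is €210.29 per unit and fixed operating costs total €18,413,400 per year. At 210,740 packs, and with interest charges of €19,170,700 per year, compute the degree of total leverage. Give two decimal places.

3.75

At 210,740 units, contribution = 210,740 × €243.28 = €51,268,827.20.
EBIT = €51,268,827.20 − €18,413,400 = €32,855,427.20. Interest = €19,170,700.00, so EBIT − I = €13,684,727.20.
DCL = contribution ÷ (EBIT − I) = €51,268,827.20 ÷ €13,684,727.20 = 3.7464.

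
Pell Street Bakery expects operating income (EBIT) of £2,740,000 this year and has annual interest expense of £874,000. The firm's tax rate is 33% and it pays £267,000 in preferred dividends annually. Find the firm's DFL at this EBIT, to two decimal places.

Interest = £874,000.00.
Pre-tax preferred-dividend burden = £267,000 ÷ (1 − 0.33) = £398,507.46.
DFL = EBIT ÷ [EBIT − I − D_p/(1−t)] = £2,740,000 ÷ [£2,740,000 − £874,000.00 − £398,507.46] = £2,740,000 ÷ £1,467,492.54 = 1.8671.

1.87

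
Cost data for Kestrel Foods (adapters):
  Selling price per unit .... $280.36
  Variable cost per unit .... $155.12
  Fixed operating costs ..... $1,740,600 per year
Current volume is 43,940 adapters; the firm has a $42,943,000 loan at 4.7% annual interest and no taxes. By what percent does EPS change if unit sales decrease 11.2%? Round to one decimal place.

-35.3%

Contribution at this volume is 43,940 × $125.24 = $5,503,045.60.
EBIT = $5,503,045.60 − $1,740,600 = $3,762,445.60.
After interest of $2,018,321.00, pre-tax earnings = $1,744,124.60.
DCL = total CM / (EBIT − I) = $5,503,045.60 / $1,744,124.60 = 3.1552.
%ΔEPS = DCL × %ΔSales = 3.1552 × -11.2% = -35.3%.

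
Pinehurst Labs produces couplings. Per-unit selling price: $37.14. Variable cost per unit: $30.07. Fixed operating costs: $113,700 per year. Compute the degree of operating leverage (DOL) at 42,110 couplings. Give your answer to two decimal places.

Total contribution margin = 42,110 × $7.07 = $297,717.70.
Subtracting fixed costs: EBIT = $297,717.70 − $113,700 = $184,017.70.
DOL = contribution ÷ EBIT = $297,717.70 ÷ $184,017.70 = 1.6179.

1.62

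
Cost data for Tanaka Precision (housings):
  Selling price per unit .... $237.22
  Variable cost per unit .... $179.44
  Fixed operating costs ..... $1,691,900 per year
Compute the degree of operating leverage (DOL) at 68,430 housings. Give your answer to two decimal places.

At 68,430 units, contribution = 68,430 × $57.78 = $3,953,885.40.
EBIT = $3,953,885.40 − $1,691,900 = $2,261,985.40.
Degree of operating leverage = $3,953,885.40 / $2,261,985.40 = 1.7480.

1.75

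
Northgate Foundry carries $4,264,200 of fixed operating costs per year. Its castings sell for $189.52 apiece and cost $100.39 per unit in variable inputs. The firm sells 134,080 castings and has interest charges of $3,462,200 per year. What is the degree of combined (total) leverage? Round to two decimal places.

Contribution at this volume is 134,080 × $89.13 = $11,950,550.40.
EBIT = $11,950,550.40 − $4,264,200 = $7,686,350.40. Interest = $3,462,200.00, so EBIT − I = $4,224,150.40.
DCL = contribution ÷ (EBIT − I) = $11,950,550.40 ÷ $4,224,150.40 = 2.8291.

2.83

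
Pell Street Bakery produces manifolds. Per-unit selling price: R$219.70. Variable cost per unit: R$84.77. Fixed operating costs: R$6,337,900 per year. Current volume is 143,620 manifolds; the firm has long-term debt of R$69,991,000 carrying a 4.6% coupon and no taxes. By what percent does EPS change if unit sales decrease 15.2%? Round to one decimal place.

Contribution at this volume is 143,620 × R$134.93 = R$19,378,646.60.
Operating income = contribution − fixed costs = R$19,378,646.60 − R$6,337,900 = R$13,040,746.60.
Interest = R$3,219,586.00, so EBIT − I = R$9,821,160.60.
DCL = total CM / (EBIT − I) = R$19,378,646.60 / R$9,821,160.60 = 1.9732.
%ΔEPS = DCL × %ΔSales = 1.9732 × -15.2% = -30.0%.

-30.0%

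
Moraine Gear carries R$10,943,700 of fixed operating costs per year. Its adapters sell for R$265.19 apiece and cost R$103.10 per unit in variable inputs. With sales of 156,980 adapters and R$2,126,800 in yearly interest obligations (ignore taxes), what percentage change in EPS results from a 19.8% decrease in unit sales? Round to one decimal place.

Contribution at this volume is 156,980 × R$162.09 = R$25,444,888.20.
Operating income = contribution − fixed costs = R$25,444,888.20 − R$10,943,700 = R$14,501,188.20.
After interest of R$2,126,800.00, pre-tax earnings = R$12,374,388.20.
Degree of combined leverage = contribution ÷ (EBIT − I) = R$25,444,888.20 ÷ R$12,374,388.20 = 2.0563.
%ΔEPS = DCL × %ΔSales = 2.0563 × -19.8% = -40.7%.

-40.7%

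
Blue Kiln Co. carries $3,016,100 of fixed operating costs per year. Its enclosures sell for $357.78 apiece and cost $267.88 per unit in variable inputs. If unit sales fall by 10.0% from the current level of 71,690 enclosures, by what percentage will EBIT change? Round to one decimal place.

Total contribution margin = 71,690 × $89.90 = $6,444,931.00.
Operating income = contribution − fixed costs = $6,444,931.00 − $3,016,100 = $3,428,831.00.
So DOL = total CM / EBIT = $6,444,931.00 / $3,428,831.00 = 1.8796.
%ΔEBIT = DOL × %ΔSales = 1.8796 × -10.0% = -18.8%.

-18.8%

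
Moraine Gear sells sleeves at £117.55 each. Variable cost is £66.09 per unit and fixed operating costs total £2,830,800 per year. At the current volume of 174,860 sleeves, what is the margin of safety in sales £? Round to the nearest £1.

£14,088,401

Contribution margin per unit = £117.55 − £66.09 = £51.46. Break-even units = £2,830,800 ÷ £51.46 = 55,009.72; break-even revenue = 55,009.72 × £117.55 = £6,466,392.15.
Current sales = 174,860 × £117.55 = £20,554,793.00.
Margin of safety = £20,554,793.00 − £6,466,392.15 = £14,088,401.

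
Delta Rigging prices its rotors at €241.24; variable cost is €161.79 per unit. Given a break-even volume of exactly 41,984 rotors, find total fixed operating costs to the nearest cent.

Each unit contributes €241.24 − €161.79 = €79.45.
Fixed costs = break-even units × CM = 41,984 × €79.45 = €3,335,628.80.

€3,335,628.80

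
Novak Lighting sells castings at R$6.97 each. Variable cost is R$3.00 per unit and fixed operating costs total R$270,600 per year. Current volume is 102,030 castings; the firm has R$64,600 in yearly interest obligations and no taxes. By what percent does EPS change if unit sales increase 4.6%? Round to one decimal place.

Total contribution margin = 102,030 × R$3.97 = R$405,059.10.
Subtracting fixed costs: EBIT = R$405,059.10 − R$270,600 = R$134,459.10.
Interest = R$64,600.00, so EBIT − I = R$69,859.10.
DCL = total CM / (EBIT − I) = R$405,059.10 / R$69,859.10 = 5.7982.
%ΔEPS = DCL × %ΔSales = 5.7982 × +4.6% = +26.7%.

+26.7%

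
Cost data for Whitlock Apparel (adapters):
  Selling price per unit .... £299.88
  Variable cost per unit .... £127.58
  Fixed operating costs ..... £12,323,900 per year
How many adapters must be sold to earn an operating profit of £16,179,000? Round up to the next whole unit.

165,427 adapters

Contribution margin per unit = £299.88 − £127.58 = £172.30.
Need Q such that Q × £172.30 − £12,323,900 = £16,179,000, i.e. Q = £28,502,900 / £172.30 = 165,426.00 → 165,427.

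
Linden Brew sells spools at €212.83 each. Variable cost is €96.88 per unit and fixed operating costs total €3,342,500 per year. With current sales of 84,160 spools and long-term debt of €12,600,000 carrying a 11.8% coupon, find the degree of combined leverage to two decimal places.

1.98

At 84,160 units, contribution = 84,160 × €115.95 = €9,758,352.00.
Subtracting fixed costs: EBIT = €9,758,352.00 − €3,342,500 = €6,415,852.00. Interest = €1,486,800.00.
DOL = €9,758,352.00 ÷ €6,415,852.00 = 1.5210; DFL = €6,415,852.00 ÷ €4,929,052.00 = 1.3016.
DCL = DOL × DFL = 1.5210 × 1.3016 = 1.9797.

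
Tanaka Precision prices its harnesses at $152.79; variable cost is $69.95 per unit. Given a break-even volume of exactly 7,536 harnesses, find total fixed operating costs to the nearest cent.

$624,282.24

Each unit contributes $152.79 − $69.95 = $82.84.
Fixed costs = break-even units × CM = 7,536 × $82.84 = $624,282.24.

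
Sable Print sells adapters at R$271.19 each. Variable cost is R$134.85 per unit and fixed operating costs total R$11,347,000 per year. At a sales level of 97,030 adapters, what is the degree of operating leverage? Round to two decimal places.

7.03

At 97,030 units, contribution = 97,030 × R$136.34 = R$13,229,070.20.
EBIT = R$13,229,070.20 − R$11,347,000 = R$1,882,070.20.
So DOL = total CM / EBIT = R$13,229,070.20 / R$1,882,070.20 = 7.0290.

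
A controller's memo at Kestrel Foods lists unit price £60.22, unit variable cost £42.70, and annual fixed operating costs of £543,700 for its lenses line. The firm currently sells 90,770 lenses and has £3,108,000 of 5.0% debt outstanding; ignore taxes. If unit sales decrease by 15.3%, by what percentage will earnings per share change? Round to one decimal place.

-27.3%

Contribution at this volume is 90,770 × £17.52 = £1,590,290.40.
Subtracting fixed costs: EBIT = £1,590,290.40 − £543,700 = £1,046,590.40.
Interest = £155,400.00, so EBIT − I = £891,190.40.
DCL = total CM / (EBIT − I) = £1,590,290.40 / £891,190.40 = 1.7845.
%ΔEPS = DCL × %ΔSales = 1.7845 × -15.3% = -27.3%.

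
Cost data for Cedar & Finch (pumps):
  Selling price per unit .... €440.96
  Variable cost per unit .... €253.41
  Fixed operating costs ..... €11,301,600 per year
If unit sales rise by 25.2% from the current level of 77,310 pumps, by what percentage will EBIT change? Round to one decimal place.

+114.3%

Contribution at this volume is 77,310 × €187.55 = €14,499,490.50.
Operating income = contribution − fixed costs = €14,499,490.50 − €11,301,600 = €3,197,890.50.
Degree of operating leverage = €14,499,490.50 / €3,197,890.50 = 4.5341.
Operating income changes by 4.5341 × +25.2% = +114.3%.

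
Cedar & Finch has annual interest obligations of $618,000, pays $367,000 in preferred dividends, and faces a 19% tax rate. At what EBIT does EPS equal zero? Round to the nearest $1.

Preferred dividends are paid after tax, so their pre-tax equivalent is $367,000 ÷ (1 − 0.19) = $453,086.42.
EPS = 0 when EBIT covers interest plus the pre-tax preferred burden: $618,000 + $453,086.42 = $1,071,086.42.

$1,071,086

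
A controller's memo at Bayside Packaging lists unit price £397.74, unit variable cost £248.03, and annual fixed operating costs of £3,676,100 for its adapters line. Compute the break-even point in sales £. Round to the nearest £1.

£9,766,429

Contribution margin per unit = £397.74 − £248.03 = £149.71, a CM ratio of £149.71 ÷ £397.74 = 0.3764.
Break-even sales = FC ÷ CM ratio = £3,676,100 × £397.74 / £149.71 = £9,766,429.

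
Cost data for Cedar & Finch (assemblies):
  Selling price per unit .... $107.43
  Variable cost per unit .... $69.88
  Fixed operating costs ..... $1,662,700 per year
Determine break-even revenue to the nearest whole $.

CM per unit = $107.43 − $69.88 = $37.55; CM ratio = $37.55 / $107.43 = 0.3495.
Break-even revenue = fixed costs × price ÷ CM = $1,662,700 × $107.43 ÷ $37.55 = $4,756,960.

$4,756,960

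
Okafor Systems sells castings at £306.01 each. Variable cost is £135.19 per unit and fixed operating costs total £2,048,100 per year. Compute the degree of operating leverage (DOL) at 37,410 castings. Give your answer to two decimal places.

Total contribution margin = 37,410 × £170.82 = £6,390,376.20.
Subtracting fixed costs: EBIT = £6,390,376.20 − £2,048,100 = £4,342,276.20.
Degree of operating leverage = £6,390,376.20 / £4,342,276.20 = 1.4717.

1.47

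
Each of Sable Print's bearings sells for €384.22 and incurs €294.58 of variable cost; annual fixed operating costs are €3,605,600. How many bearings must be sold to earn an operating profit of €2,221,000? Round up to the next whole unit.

Each unit contributes €384.22 − €294.58 = €89.64.
Required volume = (fixed costs + target profit) ÷ CM = (€3,605,600 + €2,221,000) ÷ €89.64 = 65,000.00, so 65,000 bearings.

65,000 bearings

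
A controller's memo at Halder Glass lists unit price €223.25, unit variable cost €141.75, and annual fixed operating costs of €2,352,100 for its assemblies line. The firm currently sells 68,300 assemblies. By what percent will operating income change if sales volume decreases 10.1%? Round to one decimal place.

-17.5%

Total contribution margin = 68,300 × €81.50 = €5,566,450.00.
Operating income = contribution − fixed costs = €5,566,450.00 − €2,352,100 = €3,214,350.00.
So DOL = total CM / EBIT = €5,566,450.00 / €3,214,350.00 = 1.7317.
%ΔEBIT = DOL × %ΔSales = 1.7317 × -10.1% = -17.5%.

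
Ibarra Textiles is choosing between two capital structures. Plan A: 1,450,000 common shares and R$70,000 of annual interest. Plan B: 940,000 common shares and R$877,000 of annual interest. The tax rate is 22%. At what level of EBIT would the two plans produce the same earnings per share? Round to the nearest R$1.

R$2,364,412

Set EPS_A = EPS_B: (EBIT − R$70,000)(1 − 0.22) ÷ 1,450,000 = (EBIT − R$877,000)(1 − 0.22) ÷ 940,000.
The (1 − t) factor cancels: (EBIT − 70,000) × 940,000 = (EBIT − 877,000) × 1,450,000.
EBIT × (1,450,000 − 940,000) = 877,000 × 1,450,000 − 70,000 × 940,000 = 1,205,850,000,000, so EBIT = 1,205,850,000,000 ÷ 510,000 = 2,364,411.76.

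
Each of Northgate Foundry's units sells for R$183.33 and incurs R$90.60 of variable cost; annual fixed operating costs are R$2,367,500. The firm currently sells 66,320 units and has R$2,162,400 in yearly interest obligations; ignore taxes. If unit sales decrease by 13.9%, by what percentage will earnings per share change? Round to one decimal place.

-52.8%

Total contribution margin = 66,320 × R$92.73 = R$6,149,853.60.
EBIT = R$6,149,853.60 − R$2,367,500 = R$3,782,353.60.
After interest of R$2,162,400.00, pre-tax earnings = R$1,619,953.60.
Degree of combined leverage = contribution ÷ (EBIT − I) = R$6,149,853.60 ÷ R$1,619,953.60 = 3.7963.
%ΔEPS = DCL × %ΔSales = 3.7963 × -13.9% = -52.8%.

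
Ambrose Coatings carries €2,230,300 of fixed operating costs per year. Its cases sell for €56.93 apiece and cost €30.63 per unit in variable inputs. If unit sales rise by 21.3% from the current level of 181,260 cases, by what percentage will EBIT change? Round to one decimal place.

Total contribution margin = 181,260 × €26.30 = €4,767,138.00.
Operating income = contribution − fixed costs = €4,767,138.00 − €2,230,300 = €2,536,838.00.
So DOL = total CM / EBIT = €4,767,138.00 / €2,536,838.00 = 1.8792.
So EBIT moves 1.8792 × (+21.3%) = +40.0%.

+40.0%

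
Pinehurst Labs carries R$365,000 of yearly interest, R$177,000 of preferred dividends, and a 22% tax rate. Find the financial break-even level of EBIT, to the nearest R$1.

R$591,923

Grossing the preferred dividend up to pre-tax terms: R$177,000 / (1 − 0.22) = R$226,923.08.
EPS = 0 when EBIT covers interest plus the pre-tax preferred burden: R$365,000 + R$226,923.08 = R$591,923.08.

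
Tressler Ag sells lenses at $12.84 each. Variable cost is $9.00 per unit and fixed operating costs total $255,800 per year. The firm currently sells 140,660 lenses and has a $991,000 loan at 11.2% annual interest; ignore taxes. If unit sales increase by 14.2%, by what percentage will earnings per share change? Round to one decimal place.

+44.2%

At 140,660 units, contribution = 140,660 × $3.84 = $540,134.40.
Subtracting fixed costs: EBIT = $540,134.40 − $255,800 = $284,334.40.
Interest = $110,992.00, so EBIT − I = $173,342.40.
DCL = total CM / (EBIT − I) = $540,134.40 / $173,342.40 = 3.1160.
EPS therefore changes by 3.1160 × (+14.2%) = +44.2%.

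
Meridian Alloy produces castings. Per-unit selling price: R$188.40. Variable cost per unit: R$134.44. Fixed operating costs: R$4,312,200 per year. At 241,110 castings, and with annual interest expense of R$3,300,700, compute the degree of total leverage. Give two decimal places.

At 241,110 units, contribution = 241,110 × R$53.96 = R$13,010,295.60.
EBIT = R$13,010,295.60 − R$4,312,200 = R$8,698,095.60. Interest = R$3,300,700.00.
DOL = R$13,010,295.60 ÷ R$8,698,095.60 = 1.4958; DFL = R$8,698,095.60 ÷ R$5,397,395.60 = 1.6115.
DCL = DOL × DFL = 1.4958 × 1.6115 = 2.4105.

2.41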